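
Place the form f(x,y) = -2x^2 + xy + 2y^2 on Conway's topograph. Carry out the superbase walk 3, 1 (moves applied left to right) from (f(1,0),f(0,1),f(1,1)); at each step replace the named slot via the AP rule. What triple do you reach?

start (-2,2,1) = (f(1,0),f(0,1),f(1,1))
replace slot 3: 2·((-2)+2) − 1 = -1 → (-2,2,-1)
replace slot 1: 2·(2+(-1)) − (-2) = 4 → (4,2,-1)

4,2,-1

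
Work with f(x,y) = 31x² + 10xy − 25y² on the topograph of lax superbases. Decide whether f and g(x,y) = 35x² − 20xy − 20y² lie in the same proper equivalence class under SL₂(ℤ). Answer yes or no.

D₁ = 3200, D₂ = 3200
river cycle of f (length 8): (-25, 40, 16), (16, 56, -1), (-1, 56, 16), (16, 40, -25), (-25, 10, 31), (31, 52, -4), (-4, 52, 31), (31, 10, -25)
river cycle of g (length 4): (-20, 20, 35), (35, 50, -5), (-5, 50, 35), (35, 20, -20)
cycles differ ⇒ inequivalent

no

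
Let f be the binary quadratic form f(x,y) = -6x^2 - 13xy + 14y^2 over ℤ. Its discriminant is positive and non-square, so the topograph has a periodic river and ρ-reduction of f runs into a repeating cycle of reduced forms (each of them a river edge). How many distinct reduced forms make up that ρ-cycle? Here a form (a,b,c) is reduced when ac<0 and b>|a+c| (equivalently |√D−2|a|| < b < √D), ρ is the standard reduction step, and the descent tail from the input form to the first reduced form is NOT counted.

D = 505, ⌊√D⌋ = 22
descent: ρ → (14,13,-6)  [lands on river]
river: ρ → (-6,11,16)
river: ρ → (16,21,-1)
river: ρ → (-1,21,16)
river: ρ → (16,11,-6)
river: ρ → (-6,13,14)
river: ρ → (14,15,-5)
river: ρ → (-5,15,14)
ρ-cycle length = 8 (tail of 1 descent step not counted)

8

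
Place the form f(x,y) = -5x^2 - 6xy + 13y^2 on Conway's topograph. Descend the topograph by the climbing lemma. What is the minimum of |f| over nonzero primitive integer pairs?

descent: ρ → (13,6,-5)
descent: ρ → (-5,14,5)  [lands on river]
river: ρ → (5,16,-2)
river: ρ → (-2,16,5)
river: ρ → (5,14,-5)
river: ρ → (-5,16,2)
river: ρ → (2,16,-5)
closes: descent 2, river 6
min |a| on river = 2

2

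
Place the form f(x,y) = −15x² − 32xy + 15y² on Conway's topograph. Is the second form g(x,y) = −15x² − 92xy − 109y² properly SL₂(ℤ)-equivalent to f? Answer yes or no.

D₁ = 1924, D₂ = 1924
river cycle of f (length 30): (15, 32, -15), (-15, 28, 19), (19, 10, -24), (-24, 38, 5), (5, 42, -8), (-8, 38, 15), (15, 22, -24), (-24, 26, 13), (13, 26, -24), (-24, 22, 15), … (20 more)
river cycle of g (length 30): (-15, 28, 19), (19, 10, -24), (-24, 38, 5), (5, 42, -8), (-8, 38, 15), (15, 22, -24), (-24, 26, 13), (13, 26, -24), (-24, 22, 15), (15, 38, -8), … (20 more)
cycles coincide ⇒ equivalent

yes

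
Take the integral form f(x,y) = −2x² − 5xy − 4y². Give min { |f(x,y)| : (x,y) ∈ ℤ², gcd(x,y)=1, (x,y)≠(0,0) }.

translate: b→1 (≡5 mod 4), so (2,5,4)→(2,1,1)
flip: (2,1,1)→(1,-1,2)
translate: b→1 (≡-1 mod 2), so (1,-1,2)→(1,1,2)
reduced (well bottom): (1,1,2) with a≤c, −a<b≤a
well minimum |f| = |-1| = 1 (negative-definite)

1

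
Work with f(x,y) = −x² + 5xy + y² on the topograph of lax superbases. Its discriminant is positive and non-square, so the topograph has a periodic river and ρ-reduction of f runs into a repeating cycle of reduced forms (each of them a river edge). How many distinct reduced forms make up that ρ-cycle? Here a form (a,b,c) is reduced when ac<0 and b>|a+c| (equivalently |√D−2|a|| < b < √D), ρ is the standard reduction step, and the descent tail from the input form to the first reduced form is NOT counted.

D = 29, ⌊√D⌋ = 5
river: ρ → (1,5,-1)
river: ρ → (-1,5,1)
ρ-cycle length = 2 (tail of 0 descent steps not counted)

2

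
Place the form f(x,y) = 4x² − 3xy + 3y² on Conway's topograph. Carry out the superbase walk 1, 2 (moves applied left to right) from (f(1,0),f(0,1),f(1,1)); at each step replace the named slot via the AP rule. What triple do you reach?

start (4,3,4) = (f(1,0),f(0,1),f(1,1))
replace slot 1: 2·(3+4) − 4 = 10 → (10,3,4)
replace slot 2: 2·(10+4) − 3 = 25 → (10,25,4)

10,25,4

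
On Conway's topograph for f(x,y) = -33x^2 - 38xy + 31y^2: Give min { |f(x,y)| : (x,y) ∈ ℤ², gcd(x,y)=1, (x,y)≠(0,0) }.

descent: ρ → (31,38,-33)  [lands on river]
river: ρ → (-33,28,36)
river: ρ → (36,44,-25)
river: ρ → (-25,56,24)
river: ρ → (24,40,-41)
river: ρ → (-41,42,23)
river: ρ → (23,50,-33)
river: ρ → (-33,16,40)
river: ρ → (40,64,-9)
river: ρ → (-9,62,47)
river: ρ → (47,32,-24)
river: ρ → (-24,64,15)
river: ρ → (15,56,-40)
river: ρ → (-40,24,31)
closes: descent 1, river 14
min |a| on river = 9

9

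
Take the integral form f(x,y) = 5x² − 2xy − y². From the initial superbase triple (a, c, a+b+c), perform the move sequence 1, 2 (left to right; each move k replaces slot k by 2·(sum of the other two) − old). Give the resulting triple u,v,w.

start (5,-1,2) = (f(1,0),f(0,1),f(1,1))
replace slot 1: 2·((-1)+2) − 5 = -3 → (-3,-1,2)
replace slot 2: 2·((-3)+2) − (-1) = -1 → (-3,-1,2)

-3,-1,2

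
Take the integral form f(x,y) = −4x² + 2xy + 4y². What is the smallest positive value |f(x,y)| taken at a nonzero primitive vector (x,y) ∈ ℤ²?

river: ρ → (4,6,-2)
river: ρ → (-2,6,4)
river: ρ → (4,2,-4)
river: ρ → (-4,6,2)
river: ρ → (2,6,-4)
river: ρ → (-4,2,4)
closes: descent 0, river 6
min |a| on river = 2

2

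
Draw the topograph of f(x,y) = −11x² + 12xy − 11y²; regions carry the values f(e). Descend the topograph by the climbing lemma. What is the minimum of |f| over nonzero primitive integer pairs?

translate: b→10 (≡-12 mod 22), so (11,-12,11)→(11,10,10)
flip: (11,10,10)→(10,-10,11)
translate: b→10 (≡-10 mod 20), so (10,-10,11)→(10,10,11)
reduced (well bottom): (10,10,11) with a≤c, −a<b≤a
well minimum |f| = |-10| = 10 (negative-definite)

10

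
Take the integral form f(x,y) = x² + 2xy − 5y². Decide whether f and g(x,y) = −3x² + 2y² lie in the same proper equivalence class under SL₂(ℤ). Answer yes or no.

D₁ = 24, D₂ = 24
river cycle of f (length 2): (1, 4, -2), (-2, 4, 1)
river cycle of g (length 2): (2, 4, -1), (-1, 4, 2)
cycles differ ⇒ inequivalent

no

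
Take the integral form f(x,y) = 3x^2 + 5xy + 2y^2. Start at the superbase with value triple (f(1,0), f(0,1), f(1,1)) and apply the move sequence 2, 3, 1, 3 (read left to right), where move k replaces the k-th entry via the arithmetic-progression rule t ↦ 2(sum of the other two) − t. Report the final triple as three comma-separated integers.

start (3,2,10) = (f(1,0),f(0,1),f(1,1))
replace slot 2: 2·(3+10) − 2 = 24 → (3,24,10)
replace slot 3: 2·(3+24) − 10 = 44 → (3,24,44)
replace slot 1: 2·(24+44) − 3 = 133 → (133,24,44)
replace slot 3: 2·(133+24) − 44 = 270 → (133,24,270)

133,24,270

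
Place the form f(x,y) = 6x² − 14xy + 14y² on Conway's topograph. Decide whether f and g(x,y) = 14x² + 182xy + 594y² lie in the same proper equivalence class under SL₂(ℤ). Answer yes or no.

D₁ = -140, D₂ = -140
f: translate: b→-2 (≡-14 mod 12), so (6,-14,14)→(6,-2,6)
f: flip: (6,-2,6)→(6,2,6)
f: reduced (well bottom): (6,2,6) with a≤c, −a<b≤a
g: translate: b→14 (≡182 mod 28), so (14,182,594)→(14,14,6)
g: flip: (14,14,6)→(6,-14,14)
g: translate: b→-2 (≡-14 mod 12), so (6,-14,14)→(6,-2,6)
g: flip: (6,-2,6)→(6,2,6)
g: reduced (well bottom): (6,2,6) with a≤c, −a<b≤a
reduced forms (6, 2, 6) vs (6, 2, 6) ⇒ equivalent

yes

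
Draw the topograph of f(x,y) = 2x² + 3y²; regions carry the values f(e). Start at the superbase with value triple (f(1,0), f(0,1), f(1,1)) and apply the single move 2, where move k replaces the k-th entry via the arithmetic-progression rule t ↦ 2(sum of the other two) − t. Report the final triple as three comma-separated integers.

start (2,3,5) = (f(1,0),f(0,1),f(1,1))
replace slot 2: 2·(2+5) − 3 = 11 → (2,11,5)

2,11,5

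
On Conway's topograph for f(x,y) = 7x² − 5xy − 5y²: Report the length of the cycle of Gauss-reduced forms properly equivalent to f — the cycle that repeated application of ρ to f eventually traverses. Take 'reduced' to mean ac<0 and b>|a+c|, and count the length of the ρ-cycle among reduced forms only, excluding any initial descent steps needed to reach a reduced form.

D = 165, ⌊√D⌋ = 12
descent: ρ → (-5,5,7)  [lands on river]
river: ρ → (7,9,-3)
river: ρ → (-3,9,7)
river: ρ → (7,5,-5)
ρ-cycle length = 4 (tail of 1 descent step not counted)

4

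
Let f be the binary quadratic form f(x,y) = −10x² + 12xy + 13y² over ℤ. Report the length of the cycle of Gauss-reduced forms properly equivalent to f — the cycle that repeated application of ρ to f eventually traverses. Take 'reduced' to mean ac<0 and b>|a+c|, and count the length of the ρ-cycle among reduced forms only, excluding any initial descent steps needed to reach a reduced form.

D = 664, ⌊√D⌋ = 25
river: ρ → (13,14,-9)
river: ρ → (-9,22,5)
river: ρ → (5,18,-17)
river: ρ → (-17,16,6)
river: ρ → (6,20,-11)
river: ρ → (-11,24,2)
river: ρ → (2,24,-11)
river: ρ → (-11,20,6)
river: ρ → (6,16,-17)
river: ρ → (-17,18,5)
river: ρ → (5,22,-9)
river: ρ → (-9,14,13)
river: ρ → (13,12,-10)
river: ρ → (-10,8,15)
river: ρ → (15,22,-3)
river: ρ → (-3,20,22)
river: ρ → (22,24,-1)
river: ρ → (-1,24,22)
river: ρ → (22,20,-3)
river: ρ → (-3,22,15)
river: ρ → (15,8,-10)
river: ρ → (-10,12,13)
ρ-cycle length = 22 (tail of 0 descent steps not counted)

22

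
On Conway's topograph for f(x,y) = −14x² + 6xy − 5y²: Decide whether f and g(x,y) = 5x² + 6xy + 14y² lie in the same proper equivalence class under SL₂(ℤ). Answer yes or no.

D₁ = -244, D₂ = -244
f is negative-definite; reduce −f:
−f: flip: (14,-6,5)→(5,6,14)
−f: translate: b→-4 (≡6 mod 10), so (5,6,14)→(5,-4,13)
−f: reduced (well bottom): (5,-4,13) with a≤c, −a<b≤a
flip sign back: reduced form of f is (-5,4,-13)
g: translate: b→-4 (≡6 mod 10), so (5,6,14)→(5,-4,13)
g: reduced (well bottom): (5,-4,13) with a≤c, −a<b≤a
reduced forms (-5, 4, -13) vs (5, -4, 13) ⇒ inequivalent

no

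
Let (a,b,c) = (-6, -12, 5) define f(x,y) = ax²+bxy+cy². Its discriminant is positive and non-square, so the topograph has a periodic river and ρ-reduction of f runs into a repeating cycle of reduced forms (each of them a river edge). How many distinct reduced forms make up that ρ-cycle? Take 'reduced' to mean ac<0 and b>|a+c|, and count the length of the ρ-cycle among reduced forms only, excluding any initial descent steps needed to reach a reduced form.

D = 264, ⌊√D⌋ = 16
descent: ρ → (5,12,-6)  [lands on river]
river: ρ → (-6,12,5)
river: ρ → (5,8,-10)
river: ρ → (-10,12,3)
river: ρ → (3,12,-10)
river: ρ → (-10,8,5)
ρ-cycle length = 6 (tail of 1 descent step not counted)

6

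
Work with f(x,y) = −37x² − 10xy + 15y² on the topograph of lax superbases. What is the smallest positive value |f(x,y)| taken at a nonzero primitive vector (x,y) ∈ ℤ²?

descent: ρ → (15,40,-12)  [lands on river]
river: ρ → (-12,32,27)
river: ρ → (27,22,-17)
river: ρ → (-17,46,3)
river: ρ → (3,44,-32)
river: ρ → (-32,20,15)
closes: descent 1, river 6
min |a| on river = 3

3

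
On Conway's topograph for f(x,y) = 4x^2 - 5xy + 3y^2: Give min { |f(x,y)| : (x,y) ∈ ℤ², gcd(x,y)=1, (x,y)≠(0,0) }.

translate: b→3 (≡-5 mod 8), so (4,-5,3)→(4,3,2)
flip: (4,3,2)→(2,-3,4)
translate: b→1 (≡-3 mod 4), so (2,-3,4)→(2,1,3)
reduced (well bottom): (2,1,3) with a≤c, −a<b≤a
well minimum = a = 2

2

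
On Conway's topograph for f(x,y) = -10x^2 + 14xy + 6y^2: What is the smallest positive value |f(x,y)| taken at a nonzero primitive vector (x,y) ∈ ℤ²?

river: ρ → (6,10,-14)
river: ρ → (-14,18,2)
river: ρ → (2,18,-14)
river: ρ → (-14,10,6)
river: ρ → (6,14,-10)
river: ρ → (-10,6,10)
river: ρ → (10,14,-6)
river: ρ → (-6,10,14)
river: ρ → (14,18,-2)
river: ρ → (-2,18,14)
river: ρ → (14,10,-6)
river: ρ → (-6,14,10)
river: ρ → (10,6,-10)
river: ρ → (-10,14,6)
closes: descent 0, river 14
min |a| on river = 2

2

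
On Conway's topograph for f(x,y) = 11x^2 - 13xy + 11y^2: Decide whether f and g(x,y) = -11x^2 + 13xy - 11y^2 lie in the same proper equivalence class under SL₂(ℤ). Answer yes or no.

D₁ = -315, D₂ = -315
f: translate: b→9 (≡-13 mod 22), so (11,-13,11)→(11,9,9)
f: flip: (11,9,9)→(9,-9,11)
f: translate: b→9 (≡-9 mod 18), so (9,-9,11)→(9,9,11)
f: reduced (well bottom): (9,9,11) with a≤c, −a<b≤a
g is negative-definite; reduce −g:
−g: translate: b→9 (≡-13 mod 22), so (11,-13,11)→(11,9,9)
−g: flip: (11,9,9)→(9,-9,11)
−g: translate: b→9 (≡-9 mod 18), so (9,-9,11)→(9,9,11)
−g: reduced (well bottom): (9,9,11) with a≤c, −a<b≤a
flip sign back: reduced form of g is (-9,-9,-11)
reduced forms (9, 9, 11) vs (-9, -9, -11) ⇒ inequivalent

no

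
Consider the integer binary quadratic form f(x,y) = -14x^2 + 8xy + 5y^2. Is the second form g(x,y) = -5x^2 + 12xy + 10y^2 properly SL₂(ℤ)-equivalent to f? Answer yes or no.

D₁ = 344, D₂ = 344
river cycle of f (length 10): (5, 12, -10), (-10, 8, 7), (7, 6, -11), (-11, 16, 2), (2, 16, -11), (-11, 6, 7), (7, 8, -10), (-10, 12, 5), (5, 18, -1), (-1, 18, 5)
river cycle of g (length 10): (10, 8, -7), (-7, 6, 11), (11, 16, -2), (-2, 16, 11), (11, 6, -7), (-7, 8, 10), (10, 12, -5), (-5, 18, 1), (1, 18, -5), (-5, 12, 10)
cycles differ ⇒ inequivalent

no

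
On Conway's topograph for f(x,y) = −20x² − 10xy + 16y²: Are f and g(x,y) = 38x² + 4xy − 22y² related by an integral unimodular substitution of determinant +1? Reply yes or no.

D₁ = 1380, D₂ = 3360
discriminants differ ⇒ not SL₂(ℤ)-equivalent

no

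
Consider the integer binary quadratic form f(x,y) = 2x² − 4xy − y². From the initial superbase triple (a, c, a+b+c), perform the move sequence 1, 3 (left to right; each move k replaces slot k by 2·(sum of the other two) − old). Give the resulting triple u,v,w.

start (2,-1,-3) = (f(1,0),f(0,1),f(1,1))
replace slot 1: 2·((-1)+(-3)) − 2 = -10 → (-10,-1,-3)
replace slot 3: 2·((-10)+(-1)) − (-3) = -19 → (-10,-1,-19)

-10,-1,-19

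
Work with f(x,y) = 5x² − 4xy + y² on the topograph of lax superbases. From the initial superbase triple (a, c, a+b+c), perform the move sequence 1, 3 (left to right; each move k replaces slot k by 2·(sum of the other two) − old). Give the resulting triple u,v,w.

start (5,1,2) = (f(1,0),f(0,1),f(1,1))
replace slot 1: 2·(1+2) − 5 = 1 → (1,1,2)
replace slot 3: 2·(1+1) − 2 = 2 → (1,1,2)

1,1,2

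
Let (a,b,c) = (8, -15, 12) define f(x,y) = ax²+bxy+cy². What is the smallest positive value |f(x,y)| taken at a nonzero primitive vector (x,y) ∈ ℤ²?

translate: b→1 (≡-15 mod 16), so (8,-15,12)→(8,1,5)
flip: (8,1,5)→(5,-1,8)
reduced (well bottom): (5,-1,8) with a≤c, −a<b≤a
well minimum = a = 5

5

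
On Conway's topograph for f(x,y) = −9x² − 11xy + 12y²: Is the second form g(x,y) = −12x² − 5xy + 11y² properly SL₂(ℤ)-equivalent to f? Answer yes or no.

D₁ = 553, D₂ = 553
river cycle of f (length 26): (12, 11, -9), (-9, 7, 14), (14, 21, -2), (-2, 23, 3), (3, 19, -16), (-16, 13, 6), (6, 23, -1), (-1, 23, 6), (6, 13, -16), (-16, 19, 3), … (16 more)
river cycle of g (length 26): (11, 5, -12), (-12, 19, 4), (4, 21, -7), (-7, 21, 4), (4, 19, -12), (-12, 5, 11), (11, 17, -6), (-6, 19, 8), (8, 13, -12), (-12, 11, 9), … (16 more)
cycles differ ⇒ inequivalent

no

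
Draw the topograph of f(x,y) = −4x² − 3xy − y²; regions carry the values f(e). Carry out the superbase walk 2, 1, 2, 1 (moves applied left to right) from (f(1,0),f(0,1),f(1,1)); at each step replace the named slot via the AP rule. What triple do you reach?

start (-4,-1,-8) = (f(1,0),f(0,1),f(1,1))
replace slot 2: 2·((-4)+(-8)) − (-1) = -23 → (-4,-23,-8)
replace slot 1: 2·((-23)+(-8)) − (-4) = -58 → (-58,-23,-8)
replace slot 2: 2·((-58)+(-8)) − (-23) = -109 → (-58,-109,-8)
replace slot 1: 2·((-109)+(-8)) − (-58) = -176 → (-176,-109,-8)

-176,-109,-8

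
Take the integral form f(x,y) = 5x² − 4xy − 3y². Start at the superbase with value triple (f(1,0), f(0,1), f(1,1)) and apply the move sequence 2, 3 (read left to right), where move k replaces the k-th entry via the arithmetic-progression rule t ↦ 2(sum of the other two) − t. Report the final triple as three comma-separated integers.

start (5,-3,-2) = (f(1,0),f(0,1),f(1,1))
replace slot 2: 2·(5+(-2)) − (-3) = 9 → (5,9,-2)
replace slot 3: 2·(5+9) − (-2) = 30 → (5,9,30)

5,9,30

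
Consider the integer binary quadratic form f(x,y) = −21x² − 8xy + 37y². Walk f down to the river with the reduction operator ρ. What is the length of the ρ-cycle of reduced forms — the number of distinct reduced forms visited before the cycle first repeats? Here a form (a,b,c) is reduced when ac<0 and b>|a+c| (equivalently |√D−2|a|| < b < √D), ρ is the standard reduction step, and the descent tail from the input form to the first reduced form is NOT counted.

D = 3172, ⌊√D⌋ = 56
descent: ρ → (37,8,-21)
descent: ρ → (-21,34,24)  [lands on river]
river: ρ → (24,14,-31)
river: ρ → (-31,48,7)
river: ρ → (7,50,-24)
river: ρ → (-24,46,11)
river: ρ → (11,42,-32)
river: ρ → (-32,22,21)
river: ρ → (21,20,-33)
river: ρ → (-33,46,8)
river: ρ → (8,50,-21)
ρ-cycle length = 10 (tail of 2 descent steps not counted)

10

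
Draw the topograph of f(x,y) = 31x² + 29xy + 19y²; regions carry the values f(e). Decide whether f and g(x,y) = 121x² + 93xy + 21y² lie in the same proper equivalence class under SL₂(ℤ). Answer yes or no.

D₁ = -1515, D₂ = -1515
f: flip: (31,29,19)→(19,-29,31)
f: translate: b→9 (≡-29 mod 38), so (19,-29,31)→(19,9,21)
f: reduced (well bottom): (19,9,21) with a≤c, −a<b≤a
g: flip: (121,93,21)→(21,-93,121)
g: translate: b→-9 (≡-93 mod 42), so (21,-93,121)→(21,-9,19)
g: flip: (21,-9,19)→(19,9,21)
g: reduced (well bottom): (19,9,21) with a≤c, −a<b≤a
reduced forms (19, 9, 21) vs (19, 9, 21) ⇒ equivalent

yes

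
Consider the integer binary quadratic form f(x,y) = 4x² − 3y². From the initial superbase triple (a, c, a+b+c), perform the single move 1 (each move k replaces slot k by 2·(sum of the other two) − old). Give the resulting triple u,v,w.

start (4,-3,1) = (f(1,0),f(0,1),f(1,1))
replace slot 1: 2·((-3)+1) − 4 = -8 → (-8,-3,1)

-8,-3,1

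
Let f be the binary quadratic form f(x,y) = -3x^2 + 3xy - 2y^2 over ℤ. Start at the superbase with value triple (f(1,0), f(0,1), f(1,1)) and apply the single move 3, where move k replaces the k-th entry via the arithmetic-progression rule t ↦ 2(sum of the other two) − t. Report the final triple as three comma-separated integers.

start (-3,-2,-2) = (f(1,0),f(0,1),f(1,1))
replace slot 3: 2·((-3)+(-2)) − (-2) = -8 → (-3,-2,-8)

-3,-2,-8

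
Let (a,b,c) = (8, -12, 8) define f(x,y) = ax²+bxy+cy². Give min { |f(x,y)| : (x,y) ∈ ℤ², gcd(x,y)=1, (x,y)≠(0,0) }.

translate: b→4 (≡-12 mod 16), so (8,-12,8)→(8,4,4)
flip: (8,4,4)→(4,-4,8)
translate: b→4 (≡-4 mod 8), so (4,-4,8)→(4,4,8)
reduced (well bottom): (4,4,8) with a≤c, −a<b≤a
well minimum = a = 4

4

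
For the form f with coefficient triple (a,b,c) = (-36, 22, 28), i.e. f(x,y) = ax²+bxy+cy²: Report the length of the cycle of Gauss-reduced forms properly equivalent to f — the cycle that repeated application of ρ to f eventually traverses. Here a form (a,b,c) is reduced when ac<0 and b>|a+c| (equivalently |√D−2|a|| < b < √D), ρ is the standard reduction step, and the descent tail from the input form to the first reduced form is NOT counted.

D = 4516, ⌊√D⌋ = 67
river: ρ → (28,34,-30)
river: ρ → (-30,26,32)
river: ρ → (32,38,-24)
river: ρ → (-24,58,12)
river: ρ → (12,62,-14)
river: ρ → (-14,50,36)
river: ρ → (36,22,-28)
river: ρ → (-28,34,30)
river: ρ → (30,26,-32)
river: ρ → (-32,38,24)
river: ρ → (24,58,-12)
river: ρ → (-12,62,14)
river: ρ → (14,50,-36)
river: ρ → (-36,22,28)
ρ-cycle length = 14 (tail of 0 descent steps not counted)

14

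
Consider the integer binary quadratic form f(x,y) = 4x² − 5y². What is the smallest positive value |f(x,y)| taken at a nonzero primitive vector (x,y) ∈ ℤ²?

descent: ρ → (-5,0,4)
descent: ρ → (4,8,-1)  [lands on river]
river: ρ → (-1,8,4)
closes: descent 2, river 2
min |a| on river = 1

1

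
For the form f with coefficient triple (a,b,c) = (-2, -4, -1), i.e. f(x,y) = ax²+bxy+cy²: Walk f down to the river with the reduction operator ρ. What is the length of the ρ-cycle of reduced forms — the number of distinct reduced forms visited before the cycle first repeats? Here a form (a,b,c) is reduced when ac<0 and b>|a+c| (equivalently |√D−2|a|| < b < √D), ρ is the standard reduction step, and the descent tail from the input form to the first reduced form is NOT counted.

D = 8, ⌊√D⌋ = 2
descent: ρ → (-1,2,1)  [lands on river]
river: ρ → (1,2,-1)
ρ-cycle length = 2 (tail of 1 descent step not counted)

2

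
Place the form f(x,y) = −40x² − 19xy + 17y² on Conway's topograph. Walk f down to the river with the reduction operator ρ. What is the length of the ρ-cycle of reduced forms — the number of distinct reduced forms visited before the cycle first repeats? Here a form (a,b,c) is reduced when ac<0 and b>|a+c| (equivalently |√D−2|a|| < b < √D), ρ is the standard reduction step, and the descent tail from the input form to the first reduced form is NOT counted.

D = 3081, ⌊√D⌋ = 55
descent: ρ → (17,53,-4)  [lands on river]
river: ρ → (-4,51,30)
river: ρ → (30,9,-25)
river: ρ → (-25,41,14)
river: ρ → (14,43,-22)
river: ρ → (-22,45,12)
river: ρ → (12,51,-10)
river: ρ → (-10,49,17)
ρ-cycle length = 8 (tail of 1 descent step not counted)

8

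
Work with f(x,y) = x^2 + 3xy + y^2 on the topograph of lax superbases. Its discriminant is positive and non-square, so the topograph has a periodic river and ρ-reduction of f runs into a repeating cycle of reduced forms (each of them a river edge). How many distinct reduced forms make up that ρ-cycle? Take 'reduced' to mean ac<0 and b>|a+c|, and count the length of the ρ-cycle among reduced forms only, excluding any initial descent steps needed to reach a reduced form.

D = 5, ⌊√D⌋ = 2
descent: ρ → (1,1,-1)  [lands on river]
river: ρ → (-1,1,1)
ρ-cycle length = 2 (tail of 1 descent step not counted)

2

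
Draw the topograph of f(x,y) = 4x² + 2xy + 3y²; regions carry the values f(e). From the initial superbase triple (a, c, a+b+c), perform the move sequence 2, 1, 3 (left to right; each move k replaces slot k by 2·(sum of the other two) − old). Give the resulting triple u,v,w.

start (4,3,9) = (f(1,0),f(0,1),f(1,1))
replace slot 2: 2·(4+9) − 3 = 23 → (4,23,9)
replace slot 1: 2·(23+9) − 4 = 60 → (60,23,9)
replace slot 3: 2·(60+23) − 9 = 157 → (60,23,157)

60,23,157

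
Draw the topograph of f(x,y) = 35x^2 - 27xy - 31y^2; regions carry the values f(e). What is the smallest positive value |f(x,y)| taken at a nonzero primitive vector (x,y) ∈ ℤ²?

descent: ρ → (-31,27,35)  [lands on river]
river: ρ → (35,43,-23)
river: ρ → (-23,49,29)
river: ρ → (29,67,-5)
river: ρ → (-5,63,55)
river: ρ → (55,47,-13)
river: ρ → (-13,57,35)
river: ρ → (35,13,-35)
river: ρ → (-35,57,13)
river: ρ → (13,47,-55)
river: ρ → (-55,63,5)
river: ρ → (5,67,-29)
river: ρ → (-29,49,23)
river: ρ → (23,43,-35)
river: ρ → (-35,27,31)
river: ρ → (31,35,-31)
closes: descent 1, river 16
min |a| on river = 5

5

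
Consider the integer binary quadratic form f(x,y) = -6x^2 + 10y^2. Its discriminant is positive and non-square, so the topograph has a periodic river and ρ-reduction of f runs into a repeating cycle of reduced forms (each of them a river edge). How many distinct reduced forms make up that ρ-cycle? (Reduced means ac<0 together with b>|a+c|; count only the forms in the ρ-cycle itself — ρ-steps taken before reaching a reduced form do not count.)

D = 240, ⌊√D⌋ = 15
descent: ρ → (10,0,-6)
descent: ρ → (-6,12,4)  [lands on river]
river: ρ → (4,12,-6)
ρ-cycle length = 2 (tail of 2 descent steps not counted)

2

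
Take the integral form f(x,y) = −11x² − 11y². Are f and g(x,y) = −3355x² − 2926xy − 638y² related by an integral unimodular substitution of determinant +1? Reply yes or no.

D₁ = -484, D₂ = -484
f is negative-definite; reduce −f:
−f: reduced (well bottom): (11,0,11) with a≤c, −a<b≤a
flip sign back: reduced form of f is (-11,0,-11)
g is negative-definite; reduce −g:
−g: flip: (3355,2926,638)→(638,-2926,3355)
−g: translate: b→-374 (≡-2926 mod 1276), so (638,-2926,3355)→(638,-374,55)
−g: flip: (638,-374,55)→(55,374,638)
−g: translate: b→44 (≡374 mod 110), so (55,374,638)→(55,44,11)
−g: flip: (55,44,11)→(11,-44,55)
−g: translate: b→0 (≡-44 mod 22), so (11,-44,55)→(11,0,11)
−g: reduced (well bottom): (11,0,11) with a≤c, −a<b≤a
flip sign back: reduced form of g is (-11,0,-11)
reduced forms (-11, 0, -11) vs (-11, 0, -11) ⇒ equivalent

yes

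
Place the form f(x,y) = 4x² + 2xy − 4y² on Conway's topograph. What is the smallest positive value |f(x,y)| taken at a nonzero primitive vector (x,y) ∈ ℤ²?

river: ρ → (-4,6,2)
river: ρ → (2,6,-4)
river: ρ → (-4,2,4)
river: ρ → (4,6,-2)
river: ρ → (-2,6,4)
river: ρ → (4,2,-4)
closes: descent 0, river 6
min |a| on river = 2

2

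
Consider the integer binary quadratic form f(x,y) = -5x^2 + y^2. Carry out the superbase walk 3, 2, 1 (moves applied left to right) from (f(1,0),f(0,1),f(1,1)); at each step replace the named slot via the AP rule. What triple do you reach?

start (-5,1,-4) = (f(1,0),f(0,1),f(1,1))
replace slot 3: 2·((-5)+1) − (-4) = -4 → (-5,1,-4)
replace slot 2: 2·((-5)+(-4)) − 1 = -19 → (-5,-19,-4)
replace slot 1: 2·((-19)+(-4)) − (-5) = -41 → (-41,-19,-4)

-41,-19,-4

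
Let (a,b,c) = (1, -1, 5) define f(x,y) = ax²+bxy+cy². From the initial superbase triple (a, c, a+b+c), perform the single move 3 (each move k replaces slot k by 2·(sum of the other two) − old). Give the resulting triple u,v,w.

start (1,5,5) = (f(1,0),f(0,1),f(1,1))
replace slot 3: 2·(1+5) − 5 = 7 → (1,5,7)

1,5,7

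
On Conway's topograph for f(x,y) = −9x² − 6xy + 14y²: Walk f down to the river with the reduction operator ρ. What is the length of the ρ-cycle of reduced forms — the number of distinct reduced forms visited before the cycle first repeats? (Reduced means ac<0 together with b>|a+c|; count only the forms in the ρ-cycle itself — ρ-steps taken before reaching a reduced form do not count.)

D = 540, ⌊√D⌋ = 23
descent: ρ → (14,6,-9)  [lands on river]
river: ρ → (-9,12,11)
river: ρ → (11,10,-10)
river: ρ → (-10,10,11)
river: ρ → (11,12,-9)
river: ρ → (-9,6,14)
river: ρ → (14,22,-1)
river: ρ → (-1,22,14)
ρ-cycle length = 8 (tail of 1 descent step not counted)

8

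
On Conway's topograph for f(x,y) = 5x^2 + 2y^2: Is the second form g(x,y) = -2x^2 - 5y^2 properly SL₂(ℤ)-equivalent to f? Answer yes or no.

D₁ = -40, D₂ = -40
f: flip: (5,0,2)→(2,0,5)
f: reduced (well bottom): (2,0,5) with a≤c, −a<b≤a
g is negative-definite; reduce −g:
−g: reduced (well bottom): (2,0,5) with a≤c, −a<b≤a
flip sign back: reduced form of g is (-2,0,-5)
reduced forms (2, 0, 5) vs (-2, 0, -5) ⇒ inequivalent

no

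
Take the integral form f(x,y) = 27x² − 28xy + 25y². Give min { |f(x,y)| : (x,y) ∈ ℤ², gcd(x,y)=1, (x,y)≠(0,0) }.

translate: b→26 (≡-28 mod 54), so (27,-28,25)→(27,26,24)
flip: (27,26,24)→(24,-26,27)
translate: b→22 (≡-26 mod 48), so (24,-26,27)→(24,22,25)
reduced (well bottom): (24,22,25) with a≤c, −a<b≤a
well minimum = a = 24

24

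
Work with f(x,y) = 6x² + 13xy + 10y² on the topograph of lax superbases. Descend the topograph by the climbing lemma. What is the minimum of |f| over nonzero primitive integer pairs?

translate: b→1 (≡13 mod 12), so (6,13,10)→(6,1,3)
flip: (6,1,3)→(3,-1,6)
reduced (well bottom): (3,-1,6) with a≤c, −a<b≤a
well minimum = a = 3

3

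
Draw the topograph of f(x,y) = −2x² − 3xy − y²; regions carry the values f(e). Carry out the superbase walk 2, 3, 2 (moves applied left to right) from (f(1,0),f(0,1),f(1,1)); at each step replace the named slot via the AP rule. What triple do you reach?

start (-2,-1,-6) = (f(1,0),f(0,1),f(1,1))
replace slot 2: 2·((-2)+(-6)) − (-1) = -15 → (-2,-15,-6)
replace slot 3: 2·((-2)+(-15)) − (-6) = -28 → (-2,-15,-28)
replace slot 2: 2·((-2)+(-28)) − (-15) = -45 → (-2,-45,-28)

-2,-45,-28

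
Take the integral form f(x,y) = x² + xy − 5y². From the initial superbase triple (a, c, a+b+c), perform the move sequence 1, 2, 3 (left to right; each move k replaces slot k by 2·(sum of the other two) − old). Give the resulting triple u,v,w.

start (1,-5,-3) = (f(1,0),f(0,1),f(1,1))
replace slot 1: 2·((-5)+(-3)) − 1 = -17 → (-17,-5,-3)
replace slot 2: 2·((-17)+(-3)) − (-5) = -35 → (-17,-35,-3)
replace slot 3: 2·((-17)+(-35)) − (-3) = -101 → (-17,-35,-101)

-17,-35,-101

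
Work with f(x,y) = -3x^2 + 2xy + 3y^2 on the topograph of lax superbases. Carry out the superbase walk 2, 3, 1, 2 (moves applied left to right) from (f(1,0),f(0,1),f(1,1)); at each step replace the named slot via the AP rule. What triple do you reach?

start (-3,3,2) = (f(1,0),f(0,1),f(1,1))
replace slot 2: 2·((-3)+2) − 3 = -5 → (-3,-5,2)
replace slot 3: 2·((-3)+(-5)) − 2 = -18 → (-3,-5,-18)
replace slot 1: 2·((-5)+(-18)) − (-3) = -43 → (-43,-5,-18)
replace slot 2: 2·((-43)+(-18)) − (-5) = -117 → (-43,-117,-18)

-43,-117,-18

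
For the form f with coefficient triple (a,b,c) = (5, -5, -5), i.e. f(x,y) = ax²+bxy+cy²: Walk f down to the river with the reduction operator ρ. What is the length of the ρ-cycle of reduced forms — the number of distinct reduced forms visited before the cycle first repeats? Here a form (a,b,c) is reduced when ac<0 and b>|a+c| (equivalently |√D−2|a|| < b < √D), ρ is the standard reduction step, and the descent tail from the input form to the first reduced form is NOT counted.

D = 125, ⌊√D⌋ = 11
descent: ρ → (-5,5,5)  [lands on river]
river: ρ → (5,5,-5)
ρ-cycle length = 2 (tail of 1 descent step not counted)

2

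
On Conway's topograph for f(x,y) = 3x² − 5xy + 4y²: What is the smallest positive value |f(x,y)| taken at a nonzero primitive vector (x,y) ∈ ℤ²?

translate: b→1 (≡-5 mod 6), so (3,-5,4)→(3,1,2)
flip: (3,1,2)→(2,-1,3)
reduced (well bottom): (2,-1,3) with a≤c, −a<b≤a
well minimum = a = 2

2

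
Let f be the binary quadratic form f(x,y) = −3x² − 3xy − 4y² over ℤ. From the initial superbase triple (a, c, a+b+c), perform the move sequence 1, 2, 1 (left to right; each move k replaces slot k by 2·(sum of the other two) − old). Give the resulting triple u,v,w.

start (-3,-4,-10) = (f(1,0),f(0,1),f(1,1))
replace slot 1: 2·((-4)+(-10)) − (-3) = -25 → (-25,-4,-10)
replace slot 2: 2·((-25)+(-10)) − (-4) = -66 → (-25,-66,-10)
replace slot 1: 2·((-66)+(-10)) − (-25) = -127 → (-127,-66,-10)

-127,-66,-10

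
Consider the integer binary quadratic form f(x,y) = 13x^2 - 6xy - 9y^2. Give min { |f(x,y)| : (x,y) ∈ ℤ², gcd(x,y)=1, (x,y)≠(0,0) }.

descent: ρ → (-9,6,13)  [lands on river]
river: ρ → (13,20,-2)
river: ρ → (-2,20,13)
river: ρ → (13,6,-9)
river: ρ → (-9,12,10)
river: ρ → (10,8,-11)
river: ρ → (-11,14,7)
river: ρ → (7,14,-11)
river: ρ → (-11,8,10)
river: ρ → (10,12,-9)
closes: descent 1, river 10
min |a| on river = 2

2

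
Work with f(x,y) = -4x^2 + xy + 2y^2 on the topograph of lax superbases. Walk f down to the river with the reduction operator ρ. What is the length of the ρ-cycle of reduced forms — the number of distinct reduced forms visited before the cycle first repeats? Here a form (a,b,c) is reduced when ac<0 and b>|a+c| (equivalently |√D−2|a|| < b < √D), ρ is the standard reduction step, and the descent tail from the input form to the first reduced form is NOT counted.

D = 33, ⌊√D⌋ = 5
descent: ρ → (2,3,-3)  [lands on river]
river: ρ → (-3,3,2)
river: ρ → (2,5,-1)
river: ρ → (-1,5,2)
ρ-cycle length = 4 (tail of 1 descent step not counted)

4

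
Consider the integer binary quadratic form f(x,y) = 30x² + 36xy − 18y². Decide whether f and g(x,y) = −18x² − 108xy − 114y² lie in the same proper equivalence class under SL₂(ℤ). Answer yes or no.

D₁ = 3456, D₂ = 3456
river cycle of f (length 4): (-18, 36, 30), (30, 24, -24), (-24, 24, 30), (30, 36, -18)
river cycle of g (length 4): (-18, 36, 30), (30, 24, -24), (-24, 24, 30), (30, 36, -18)
cycles coincide ⇒ equivalent

yes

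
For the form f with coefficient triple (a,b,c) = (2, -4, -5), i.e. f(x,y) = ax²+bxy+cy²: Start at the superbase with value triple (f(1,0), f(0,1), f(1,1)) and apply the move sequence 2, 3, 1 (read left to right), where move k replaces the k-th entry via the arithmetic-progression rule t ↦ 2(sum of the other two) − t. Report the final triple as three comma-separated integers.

start (2,-5,-7) = (f(1,0),f(0,1),f(1,1))
replace slot 2: 2·(2+(-7)) − (-5) = -5 → (2,-5,-7)
replace slot 3: 2·(2+(-5)) − (-7) = 1 → (2,-5,1)
replace slot 1: 2·((-5)+1) − 2 = -10 → (-10,-5,1)

-10,-5,1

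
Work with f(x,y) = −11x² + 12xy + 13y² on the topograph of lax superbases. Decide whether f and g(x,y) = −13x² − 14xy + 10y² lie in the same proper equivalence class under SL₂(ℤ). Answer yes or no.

D₁ = 716, D₂ = 716
river cycle of f (length 14): (13, 14, -10), (-10, 26, 1), (1, 26, -10), (-10, 14, 13), (13, 12, -11), (-11, 10, 14), (14, 18, -7), (-7, 24, 5), (5, 26, -2), (-2, 26, 5), … (4 more)
river cycle of g (length 14): (10, 14, -13), (-13, 12, 11), (11, 10, -14), (-14, 18, 7), (7, 24, -5), (-5, 26, 2), (2, 26, -5), (-5, 24, 7), (7, 18, -14), (-14, 10, 11), … (4 more)
cycles differ ⇒ inequivalent

no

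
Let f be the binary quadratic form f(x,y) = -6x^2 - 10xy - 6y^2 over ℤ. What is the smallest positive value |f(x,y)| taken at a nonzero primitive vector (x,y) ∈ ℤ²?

translate: b→-2 (≡10 mod 12), so (6,10,6)→(6,-2,2)
flip: (6,-2,2)→(2,2,6)
reduced (well bottom): (2,2,6) with a≤c, −a<b≤a
well minimum |f| = |-2| = 2 (negative-definite)

2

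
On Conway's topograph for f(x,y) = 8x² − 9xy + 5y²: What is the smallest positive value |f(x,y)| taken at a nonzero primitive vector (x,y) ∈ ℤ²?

translate: b→7 (≡-9 mod 16), so (8,-9,5)→(8,7,4)
flip: (8,7,4)→(4,-7,8)
translate: b→1 (≡-7 mod 8), so (4,-7,8)→(4,1,5)
reduced (well bottom): (4,1,5) with a≤c, −a<b≤a
well minimum = a = 4

4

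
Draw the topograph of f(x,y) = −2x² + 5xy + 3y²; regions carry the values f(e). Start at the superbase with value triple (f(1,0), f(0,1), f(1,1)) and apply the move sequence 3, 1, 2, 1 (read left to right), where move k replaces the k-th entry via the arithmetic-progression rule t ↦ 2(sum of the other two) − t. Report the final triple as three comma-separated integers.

start (-2,3,6) = (f(1,0),f(0,1),f(1,1))
replace slot 3: 2·((-2)+3) − 6 = -4 → (-2,3,-4)
replace slot 1: 2·(3+(-4)) − (-2) = 0 → (0,3,-4)
replace slot 2: 2·(0+(-4)) − 3 = -11 → (0,-11,-4)
replace slot 1: 2·((-11)+(-4)) − 0 = -30 → (-30,-11,-4)

-30,-11,-4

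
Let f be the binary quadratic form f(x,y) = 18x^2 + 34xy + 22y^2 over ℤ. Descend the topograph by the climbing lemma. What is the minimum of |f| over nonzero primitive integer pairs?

translate: b→-2 (≡34 mod 36), so (18,34,22)→(18,-2,6)
flip: (18,-2,6)→(6,2,18)
reduced (well bottom): (6,2,18) with a≤c, −a<b≤a
well minimum = a = 6

6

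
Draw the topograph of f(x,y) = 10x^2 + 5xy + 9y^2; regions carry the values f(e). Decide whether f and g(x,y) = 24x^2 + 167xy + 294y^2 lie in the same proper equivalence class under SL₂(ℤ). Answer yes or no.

D₁ = -335, D₂ = -335
f: flip: (10,5,9)→(9,-5,10)
f: reduced (well bottom): (9,-5,10) with a≤c, −a<b≤a
g: translate: b→23 (≡167 mod 48), so (24,167,294)→(24,23,9)
g: flip: (24,23,9)→(9,-23,24)
g: translate: b→-5 (≡-23 mod 18), so (9,-23,24)→(9,-5,10)
g: reduced (well bottom): (9,-5,10) with a≤c, −a<b≤a
reduced forms (9, -5, 10) vs (9, -5, 10) ⇒ equivalent

yes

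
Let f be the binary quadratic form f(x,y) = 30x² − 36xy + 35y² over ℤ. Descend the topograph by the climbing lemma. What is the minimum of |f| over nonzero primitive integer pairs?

translate: b→24 (≡-36 mod 60), so (30,-36,35)→(30,24,29)
flip: (30,24,29)→(29,-24,30)
reduced (well bottom): (29,-24,30) with a≤c, −a<b≤a
well minimum = a = 29

29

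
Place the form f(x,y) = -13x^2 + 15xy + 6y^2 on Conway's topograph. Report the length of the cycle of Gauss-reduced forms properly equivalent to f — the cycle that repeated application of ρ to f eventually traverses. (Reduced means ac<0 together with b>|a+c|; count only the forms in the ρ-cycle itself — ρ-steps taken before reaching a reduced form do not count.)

D = 537, ⌊√D⌋ = 23
river: ρ → (6,21,-4)
river: ρ → (-4,19,11)
river: ρ → (11,3,-12)
river: ρ → (-12,21,2)
river: ρ → (2,23,-1)
river: ρ → (-1,23,2)
river: ρ → (2,21,-12)
river: ρ → (-12,3,11)
river: ρ → (11,19,-4)
river: ρ → (-4,21,6)
river: ρ → (6,15,-13)
river: ρ → (-13,11,8)
river: ρ → (8,21,-3)
river: ρ → (-3,21,8)
river: ρ → (8,11,-13)
river: ρ → (-13,15,6)
ρ-cycle length = 16 (tail of 0 descent steps not counted)

16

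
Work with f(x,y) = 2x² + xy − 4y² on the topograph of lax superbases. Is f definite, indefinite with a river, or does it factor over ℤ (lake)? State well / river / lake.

D = b²−4ac = 1² − 4·2·(-4) = 33
D > 0 non-square ⇒ indefinite ⇒ periodic river

river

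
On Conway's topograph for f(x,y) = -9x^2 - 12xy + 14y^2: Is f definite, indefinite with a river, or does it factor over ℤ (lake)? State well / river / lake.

D = b²−4ac = (-12)² − 4·(-9)·14 = 648
D > 0 non-square ⇒ indefinite ⇒ periodic river

river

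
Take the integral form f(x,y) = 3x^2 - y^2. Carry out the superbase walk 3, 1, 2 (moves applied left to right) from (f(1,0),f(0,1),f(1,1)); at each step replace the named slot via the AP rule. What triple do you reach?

start (3,-1,2) = (f(1,0),f(0,1),f(1,1))
replace slot 3: 2·(3+(-1)) − 2 = 2 → (3,-1,2)
replace slot 1: 2·((-1)+2) − 3 = -1 → (-1,-1,2)
replace slot 2: 2·((-1)+2) − (-1) = 3 → (-1,3,2)

-1,3,2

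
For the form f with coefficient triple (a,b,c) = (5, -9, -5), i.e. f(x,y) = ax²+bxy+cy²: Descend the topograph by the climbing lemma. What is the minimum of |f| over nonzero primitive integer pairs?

descent: ρ → (-5,9,5)  [lands on river]
river: ρ → (5,11,-3)
river: ρ → (-3,13,1)
river: ρ → (1,13,-3)
river: ρ → (-3,11,5)
river: ρ → (5,9,-5)
river: ρ → (-5,11,3)
river: ρ → (3,13,-1)
river: ρ → (-1,13,3)
river: ρ → (3,11,-5)
closes: descent 1, river 10
min |a| on river = 1

1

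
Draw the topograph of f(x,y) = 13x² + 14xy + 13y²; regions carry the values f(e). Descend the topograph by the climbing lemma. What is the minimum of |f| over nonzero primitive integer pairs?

translate: b→-12 (≡14 mod 26), so (13,14,13)→(13,-12,12)
flip: (13,-12,12)→(12,12,13)
reduced (well bottom): (12,12,13) with a≤c, −a<b≤a
well minimum = a = 12

12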